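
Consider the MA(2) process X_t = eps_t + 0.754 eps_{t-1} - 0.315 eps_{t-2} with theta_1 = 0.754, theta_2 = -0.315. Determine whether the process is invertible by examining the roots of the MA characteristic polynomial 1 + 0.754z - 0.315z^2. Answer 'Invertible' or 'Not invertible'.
\text{Not invertible}

The MA(q) characteristic polynomial is P(z) = 1 + 0.754z - 0.315z^2.
Invertibility requires all roots to lie outside the unit circle, i.e. |z| > 1 for every root.
Set 1 + (0.754) z + (-0.315) z^2 = 0, i.e. a z^2 + b z + c = 0 with a = -0.315, b = 0.754, c = 1.
Discriminant D = b^2 - 4ac = (0.754)^2 - 4*(-0.315)*1 = 0.568516 - (-1.26) = 1.828516.
D >= 0, so the roots are real: z = (-b +/- sqrt(D)) / (2a) = (-0.754 +/- 1.352226) / (-0.63).
  z_1 = (-0.754 + 1.352226) / (-0.63) = -0.9496,   |z_1| = 0.9496.
  z_2 = (-0.754 - 1.352226) / (-0.63) = 3.3432,   |z_2| = 3.3432.
Moduli of all roots: 0.9496, 3.3432.
All moduli strictly greater than 1? No.
Verdict: Not invertible.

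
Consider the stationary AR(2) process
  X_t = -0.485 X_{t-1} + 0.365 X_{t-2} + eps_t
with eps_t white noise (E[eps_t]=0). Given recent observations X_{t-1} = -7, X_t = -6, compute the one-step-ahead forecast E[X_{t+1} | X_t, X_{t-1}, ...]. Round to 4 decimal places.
E[X_{t+1} \mid \mathcal F_t] = 0.3550

For an AR(p) model X_t = c + sum_i phi_i X_{t-i} + eps_t, the
one-step-ahead conditional mean is
  E[X_{t+1} | X_t, ...] = c + sum_i phi_i X_{t+1-i}.
Substitute known values:
  E[X_{t+1} | ...] = (-0.485) * (-6) + (0.365) * (-7)
                   = 0.3550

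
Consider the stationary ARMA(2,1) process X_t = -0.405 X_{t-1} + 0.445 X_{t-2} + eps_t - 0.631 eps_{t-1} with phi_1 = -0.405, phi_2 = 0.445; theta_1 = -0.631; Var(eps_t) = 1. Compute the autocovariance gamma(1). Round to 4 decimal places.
\gamma(1) = -5.6507

Multiply the model equation by X_{t-k} and take expectations. With theta_0 = psi_0 = 1 and psi_j the MA(infinity) weights, this gives
  gamma(k) - sum_i phi_i gamma(k-i) = c_k,
  c_k = sigma^2 * sum_{j=k..q} theta_j psi_{j-k}   (c_k = 0 for k > q),
using gamma(-m) = gamma(m).
psi-weights needed (psi_j = theta_j + sum_i phi_i psi_{j-i}):
  psi_1 = theta_1 + phi_1 = -0.631 + (-0.405) = -1.036
Right-hand sides:
  c_0 = sigma^2 (1 + theta_1 psi_1) = 1 * (1 + (-0.631)(-1.036)) = 1 * 1.653716 = 1.653716
  c_1 = sigma^2 theta_1 = 1 * (-0.631) = -0.631
  c_2 = 0
Equations for k = 0, 1, 2 (AR order 2, c_2 = 0):
  (E0) gamma(0) = phi_1 gamma(1) + phi_2 gamma(2) + c_0
  (E1) gamma(1) = phi_1 gamma(0) + phi_2 gamma(1) + c_1
  (E2) gamma(2) = phi_1 gamma(1) + phi_2 gamma(0)
From (E1): gamma(1) = A gamma(0) + B with
  A = phi_1 / (1 - phi_2) = -0.405 / 0.555 = -0.72973,   B = c_1 / (1 - phi_2) = -0.631 / 0.555 = -1.136937.
Insert (E2) into (E0): gamma(0) (1 - phi_2^2) = phi_1 (1 + phi_2) gamma(1) + c_0.
  phi_1 (1 + phi_2) = (-0.405)(1.445) = -0.585225,   1 - phi_2^2 = 0.801975.
Replace gamma(1) by A gamma(0) + B and collect gamma(0):
  gamma(0) [0.801975 - (-0.585225)(-0.72973)] = (-0.585225)(-1.136937) + 1.653716
  gamma(0) * 0.374919 = 2.31908
  gamma(0) = 2.31908 / 0.374919 = 6.185551.
  gamma(1) = A gamma(0) + B = (-0.72973)(6.185551) + (-1.136937) = -5.650717.
Therefore gamma(1) = -5.6507 (to 4 decimal places).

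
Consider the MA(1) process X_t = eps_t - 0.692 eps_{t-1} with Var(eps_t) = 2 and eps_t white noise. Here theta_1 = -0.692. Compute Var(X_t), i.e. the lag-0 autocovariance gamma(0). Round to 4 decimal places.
\gamma(0) = 2.9577

For an MA(q) process X_t = eps_t + sum_i theta_i eps_{t-i} with
Var(eps_t) = sigma^2, the variance is
  gamma(0) = sigma^2 * (1 + sum_i theta_i^2).
  sum_i theta_i^2 = (-0.692)^2 = 0.478864.
  gamma(0) = 2 * (1 + 0.478864) = 2 * 1.478864 = 2.957728, which rounds to 2.9577.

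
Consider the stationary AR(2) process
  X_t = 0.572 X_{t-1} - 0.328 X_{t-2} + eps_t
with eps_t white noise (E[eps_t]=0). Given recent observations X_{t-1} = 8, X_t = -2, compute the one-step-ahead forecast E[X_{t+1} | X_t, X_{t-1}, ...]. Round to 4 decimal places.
E[X_{t+1} \mid \mathcal F_t] = -3.7680

For an AR(p) model X_t = c + sum_i phi_i X_{t-i} + eps_t, the
one-step-ahead conditional mean is
  E[X_{t+1} | X_t, ...] = c + sum_i phi_i X_{t+1-i}.
Substitute known values:
  E[X_{t+1} | ...] = (0.572) * (-2) + (-0.328) * (8)
                   = -3.7680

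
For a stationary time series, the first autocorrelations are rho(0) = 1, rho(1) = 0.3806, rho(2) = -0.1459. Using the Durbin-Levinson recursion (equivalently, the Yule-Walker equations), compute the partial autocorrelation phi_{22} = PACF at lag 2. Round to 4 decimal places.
\phi_{22} = -0.3400

The PACF at lag k is phi_{kk}, the last component of the solution
to the Yule-Walker system G_k phi = r_k where
  (G_k)_{ij} = rho(|i - j|), (r_k)_i = rho(i), i,j = 1..k.
Equivalently, Durbin-Levinson gives phi_{kk} iteratively:
  phi_{11} = rho(1)
  phi_{kk} = [rho(k) - sum_{j=1..k-1} phi_{k-1,j} rho(k-j)]
            / [1 - sum_{j=1..k-1} phi_{k-1,j} rho(j)],
  phi_{k,j} = phi_{k-1,j} - phi_{kk} phi_{k-1,k-j},  j = 1..k-1.
Step k = 1:
  phi_11 = rho(1) = 0.3806.
Step k = 2:
  phi_22 = [rho(2) - phi_11 rho(1)] / [1 - phi_11 rho(1)] = [-0.1459 - (0.3806)(0.3806)] / [1 - (0.3806)(0.3806)]
         = -0.29075636 / 0.85514364 = -0.34.
Therefore phi_{22} = -0.3400.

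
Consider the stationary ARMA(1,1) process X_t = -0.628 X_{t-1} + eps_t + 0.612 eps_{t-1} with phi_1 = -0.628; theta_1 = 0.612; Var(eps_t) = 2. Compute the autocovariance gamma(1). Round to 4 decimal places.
\gamma(1) = -0.0325

Multiply the model equation by X_{t-k} and take expectations. With theta_0 = psi_0 = 1 and psi_j the MA(infinity) weights, this gives
  gamma(k) - sum_i phi_i gamma(k-i) = c_k,
  c_k = sigma^2 * sum_{j=k..q} theta_j psi_{j-k}   (c_k = 0 for k > q),
using gamma(-m) = gamma(m).
psi-weights needed (psi_j = theta_j + sum_i phi_i psi_{j-i}):
  psi_1 = theta_1 + phi_1 = 0.612 + (-0.628) = -0.016
Right-hand sides:
  c_0 = sigma^2 (1 + theta_1 psi_1) = 2 * (1 + (0.612)(-0.016)) = 2 * 0.990208 = 1.980416
  c_1 = sigma^2 theta_1 = 2 * (0.612) = 1.224
  c_2 = 0
Equations for k = 0 and k = 1 (AR order 1):
  gamma(0) = phi_1 gamma(1) + c_0
  gamma(1) = phi_1 gamma(0) + c_1
Substituting the second into the first: gamma(0) (1 - phi_1^2) = c_0 + phi_1 c_1, so
  gamma(0) = (c_0 + phi_1 c_1) / (1 - phi_1^2) = (1.980416 + (-0.628)(1.224)) / (1 - (-0.628)^2) = 1.211744 / 0.605616 = 2.000845.
  gamma(1) = phi_1 gamma(0) + c_1 = (-0.628)(2.000845) + (1.224) = -0.032531.
Therefore gamma(1) = -0.0325 (to 4 decimal places).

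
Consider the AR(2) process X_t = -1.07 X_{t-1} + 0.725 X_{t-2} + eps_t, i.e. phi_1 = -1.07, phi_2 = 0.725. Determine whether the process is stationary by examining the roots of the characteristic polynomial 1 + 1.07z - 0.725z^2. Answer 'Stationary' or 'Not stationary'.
\text{Not stationary}

The AR(p) characteristic polynomial is P(z) = 1 + 1.07z - 0.725z^2.
Stationarity requires all roots to lie outside the unit circle, i.e. |z| > 1 for every root.
Set 1 + (1.07) z + (-0.725) z^2 = 0, i.e. a z^2 + b z + c = 0 with a = -0.725, b = 1.07, c = 1.
Discriminant D = b^2 - 4ac = (1.07)^2 - 4*(-0.725)*1 = 1.1449 - (-2.9) = 4.0449.
D >= 0, so the roots are real: z = (-b +/- sqrt(D)) / (2a) = (-1.07 +/- 2.011194) / (-1.45).
  z_1 = (-1.07 + 2.011194) / (-1.45) = -0.6491,   |z_1| = 0.6491.
  z_2 = (-1.07 - 2.011194) / (-1.45) = 2.125,   |z_2| = 2.125.
Moduli of all roots: 0.6491, 2.1250.
All moduli strictly greater than 1? No.
Verdict: Not stationary.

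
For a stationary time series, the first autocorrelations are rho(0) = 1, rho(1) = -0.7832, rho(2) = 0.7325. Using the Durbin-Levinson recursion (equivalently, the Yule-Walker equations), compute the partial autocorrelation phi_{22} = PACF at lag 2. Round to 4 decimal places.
\phi_{22} = 0.3081

The PACF at lag k is phi_{kk}, the last component of the solution
to the Yule-Walker system G_k phi = r_k where
  (G_k)_{ij} = rho(|i - j|), (r_k)_i = rho(i), i,j = 1..k.
Equivalently, Durbin-Levinson gives phi_{kk} iteratively:
  phi_{11} = rho(1)
  phi_{kk} = [rho(k) - sum_{j=1..k-1} phi_{k-1,j} rho(k-j)]
            / [1 - sum_{j=1..k-1} phi_{k-1,j} rho(j)],
  phi_{k,j} = phi_{k-1,j} - phi_{kk} phi_{k-1,k-j},  j = 1..k-1.
Step k = 1:
  phi_11 = rho(1) = -0.7832.
Step k = 2:
  phi_22 = [rho(2) - phi_11 rho(1)] / [1 - phi_11 rho(1)] = [0.7325 - (-0.7832)(-0.7832)] / [1 - (-0.7832)(-0.7832)]
         = 0.11909776 / 0.38659776 = 0.3081.
Therefore phi_{22} = 0.3081.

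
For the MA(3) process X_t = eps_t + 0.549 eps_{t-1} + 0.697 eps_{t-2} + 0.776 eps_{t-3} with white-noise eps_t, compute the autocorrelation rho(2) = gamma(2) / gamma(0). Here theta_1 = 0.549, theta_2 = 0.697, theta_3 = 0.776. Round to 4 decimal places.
\rho(2) = 0.4700

For an MA(q) process with theta_0 = 1, the autocovariance is
  gamma(k) = sigma^2 * sum_{i=0..q-k} theta_i * theta_{i+k},
and rho(k) = gamma(k) / gamma(0). Sigma^2 cancels.
  numerator   = (1)*(0.697) + (0.549)*(0.776) = 1.123024.
  denominator = (1)^2 + (0.549)^2 + (0.697)^2 + (0.776)^2 = 2.389386.
  rho(2) = 1.123024 / 2.389386 = 0.4700.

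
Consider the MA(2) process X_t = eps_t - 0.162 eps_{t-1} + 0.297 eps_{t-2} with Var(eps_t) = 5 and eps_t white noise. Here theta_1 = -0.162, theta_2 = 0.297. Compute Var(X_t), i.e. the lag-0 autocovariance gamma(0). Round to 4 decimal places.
\gamma(0) = 5.5723

For an MA(q) process X_t = eps_t + sum_i theta_i eps_{t-i} with
Var(eps_t) = sigma^2, the variance is
  gamma(0) = sigma^2 * (1 + sum_i theta_i^2).
  sum_i theta_i^2 = (-0.162)^2 + (0.297)^2 = 0.026244 + 0.088209 = 0.114453.
  gamma(0) = 5 * (1 + 0.114453) = 5 * 1.114453 = 5.572265, which rounds to 5.5723.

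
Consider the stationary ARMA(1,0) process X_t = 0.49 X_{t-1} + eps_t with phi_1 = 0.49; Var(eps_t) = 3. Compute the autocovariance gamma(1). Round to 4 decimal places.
\gamma(1) = 1.9345

Multiply the model equation by X_{t-k} and take expectations. With theta_0 = psi_0 = 1 and psi_j the MA(infinity) weights, this gives
  gamma(k) - sum_i phi_i gamma(k-i) = c_k,
  c_k = sigma^2 * sum_{j=k..q} theta_j psi_{j-k}   (c_k = 0 for k > q),
using gamma(-m) = gamma(m).
Pure AR (q = 0): c_0 = sigma^2 = 3, c_k = 0 for k >= 1.
Equations for k = 0 and k = 1 (AR order 1):
  gamma(0) = phi_1 gamma(1) + c_0
  gamma(1) = phi_1 gamma(0) + c_1
Substituting the second into the first: gamma(0) (1 - phi_1^2) = c_0 + phi_1 c_1, so
  gamma(0) = c_0 / (1 - phi_1^2) = 3 / (1 - (0.49)^2) = 3 / 0.7599 = 3.947888.
  gamma(1) = phi_1 gamma(0) = (0.49)(3.947888) = 1.934465.
Therefore gamma(1) = 1.9345 (to 4 decimal places).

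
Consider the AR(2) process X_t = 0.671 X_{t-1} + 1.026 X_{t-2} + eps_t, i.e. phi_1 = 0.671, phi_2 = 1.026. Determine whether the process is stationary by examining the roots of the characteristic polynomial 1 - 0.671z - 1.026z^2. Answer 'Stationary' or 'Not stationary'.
\text{Not stationary}

The AR(p) characteristic polynomial is P(z) = 1 - 0.671z - 1.026z^2.
Stationarity requires all roots to lie outside the unit circle, i.e. |z| > 1 for every root.
Set 1 + (-0.671) z + (-1.026) z^2 = 0, i.e. a z^2 + b z + c = 0 with a = -1.026, b = -0.671, c = 1.
Discriminant D = b^2 - 4ac = (-0.671)^2 - 4*(-1.026)*1 = 0.450241 - (-4.104) = 4.554241.
D >= 0, so the roots are real: z = (-b +/- sqrt(D)) / (2a) = (0.671 +/- 2.134067) / (-2.052).
  z_1 = (0.671 + 2.134067) / (-2.052) = -1.367,   |z_1| = 1.367.
  z_2 = (0.671 - 2.134067) / (-2.052) = 0.713,   |z_2| = 0.713.
Moduli of all roots: 1.3670, 0.7130.
All moduli strictly greater than 1? No.
Verdict: Not stationary.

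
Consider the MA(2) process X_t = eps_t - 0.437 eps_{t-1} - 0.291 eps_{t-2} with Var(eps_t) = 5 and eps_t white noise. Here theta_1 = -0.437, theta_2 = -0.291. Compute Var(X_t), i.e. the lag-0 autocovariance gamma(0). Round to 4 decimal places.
\gamma(0) = 6.3783

For an MA(q) process X_t = eps_t + sum_i theta_i eps_{t-i} with
Var(eps_t) = sigma^2, the variance is
  gamma(0) = sigma^2 * (1 + sum_i theta_i^2).
  sum_i theta_i^2 = (-0.437)^2 + (-0.291)^2 = 0.190969 + 0.084681 = 0.27565.
  gamma(0) = 5 * (1 + 0.27565) = 5 * 1.27565 = 6.37825, which rounds to 6.3783.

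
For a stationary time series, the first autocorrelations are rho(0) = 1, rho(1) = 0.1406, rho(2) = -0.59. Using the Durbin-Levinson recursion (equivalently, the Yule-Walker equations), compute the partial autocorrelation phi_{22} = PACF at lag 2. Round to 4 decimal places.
\phi_{22} = -0.6221

The PACF at lag k is phi_{kk}, the last component of the solution
to the Yule-Walker system G_k phi = r_k where
  (G_k)_{ij} = rho(|i - j|), (r_k)_i = rho(i), i,j = 1..k.
Equivalently, Durbin-Levinson gives phi_{kk} iteratively:
  phi_{11} = rho(1)
  phi_{kk} = [rho(k) - sum_{j=1..k-1} phi_{k-1,j} rho(k-j)]
            / [1 - sum_{j=1..k-1} phi_{k-1,j} rho(j)],
  phi_{k,j} = phi_{k-1,j} - phi_{kk} phi_{k-1,k-j},  j = 1..k-1.
Step k = 1:
  phi_11 = rho(1) = 0.1406.
Step k = 2:
  phi_22 = [rho(2) - phi_11 rho(1)] / [1 - phi_11 rho(1)] = [-0.59 - (0.1406)(0.1406)] / [1 - (0.1406)(0.1406)]
         = -0.60976836 / 0.98023164 = -0.6221.
Therefore phi_{22} = -0.6221.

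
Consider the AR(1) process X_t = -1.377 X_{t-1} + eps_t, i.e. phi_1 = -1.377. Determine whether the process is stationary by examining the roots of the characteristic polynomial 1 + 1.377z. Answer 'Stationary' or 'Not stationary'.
\text{Not stationary}

The AR(p) characteristic polynomial is P(z) = 1 + 1.377z.
Stationarity requires all roots to lie outside the unit circle, i.e. |z| > 1 for every root.
This is linear in z: 1 + (1.377) z = 0  =>  z = -1/(1.377) = -0.726216,  |z| = 0.726216.
Moduli of all roots: 0.7262.
All moduli strictly greater than 1? No.
Verdict: Not stationary.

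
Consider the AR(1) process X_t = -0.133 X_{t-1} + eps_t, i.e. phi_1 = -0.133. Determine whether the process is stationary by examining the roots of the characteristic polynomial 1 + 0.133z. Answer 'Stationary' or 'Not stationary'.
\text{Stationary}

The AR(p) characteristic polynomial is P(z) = 1 + 0.133z.
Stationarity requires all roots to lie outside the unit circle, i.e. |z| > 1 for every root.
This is linear in z: 1 + (0.133) z = 0  =>  z = -1/(0.133) = -7.518797,  |z| = 7.518797.
Moduli of all roots: 7.5188.
All moduli strictly greater than 1? Yes.
Verdict: Stationary.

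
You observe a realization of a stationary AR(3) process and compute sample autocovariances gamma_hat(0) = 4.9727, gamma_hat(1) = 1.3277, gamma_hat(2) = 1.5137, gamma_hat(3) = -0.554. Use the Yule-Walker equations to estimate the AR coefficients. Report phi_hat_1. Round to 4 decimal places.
\hat\phi_{1} = 0.2690

The Yule-Walker equations for an AR(p) process read, in matrix form,
  Gamma_p phi = r_p,   with   (Gamma_p)_{ij} = gamma(|i - j|),
                       (r_p)_i = gamma(i),   i,j = 1..p.
Substitute the sample gammas (Toeplitz matrix and right-hand side of size 3):
  Gamma_p = [[4.9727, 1.3277, 1.5137], [1.3277, 4.9727, 1.3277], [1.5137, 1.3277, 4.9727]]
  r_p     = [1.3277, 1.5137, -0.554]
Written out (R1..R3):
  (R1) 4.9727 phi_1 + 1.3277 phi_2 + 1.5137 phi_3 = 1.3277
  (R2) 1.3277 phi_1 + 4.9727 phi_2 + 1.3277 phi_3 = 1.5137
  (R3) 1.5137 phi_1 + 1.3277 phi_2 + 4.9727 phi_3 = -0.554
Gaussian elimination:
  R2 <- R2 - (1.3277/4.9727) R1 = R2 - (0.266998) R1:  4.618207 phi_2 + 0.923545 phi_3 = 1.159207
  R3 <- R3 - (1.5137/4.9727) R1 = R3 - (0.304402) R1:  0.923545 phi_2 + 4.511927 phi_3 = -0.958155
  R3 <- R3 - (0.923545/4.618207) R2 = R3 - (0.199979) R2:  4.327237 phi_3 = -1.189972
Back-substitution:
  phi_hat_3 = -1.189972 / 4.327237 = -0.274996
  phi_hat_2 = (1.159207 - (0.923545)(-0.274996)) / 4.618207 = 0.306001
  phi_hat_1 = (1.3277 - (1.3277)(0.306001) - (1.5137)(-0.274996)) / 4.9727 = 0.269005
So phi_hat = [0.2690, 0.3060, -0.2750].
Therefore phi_hat_1 = 0.2690.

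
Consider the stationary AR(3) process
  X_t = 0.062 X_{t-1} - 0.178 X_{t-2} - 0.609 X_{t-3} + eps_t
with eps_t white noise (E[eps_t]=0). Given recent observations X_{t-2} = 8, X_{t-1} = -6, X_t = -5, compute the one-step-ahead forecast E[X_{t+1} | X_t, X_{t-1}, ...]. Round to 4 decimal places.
E[X_{t+1} \mid \mathcal F_t] = -4.1140

For an AR(p) model X_t = c + sum_i phi_i X_{t-i} + eps_t, the
one-step-ahead conditional mean is
  E[X_{t+1} | X_t, ...] = c + sum_i phi_i X_{t+1-i}.
Substitute known values:
  E[X_{t+1} | ...] = (0.062) * (-5) + (-0.178) * (-6) + (-0.609) * (8)
                   = -4.1140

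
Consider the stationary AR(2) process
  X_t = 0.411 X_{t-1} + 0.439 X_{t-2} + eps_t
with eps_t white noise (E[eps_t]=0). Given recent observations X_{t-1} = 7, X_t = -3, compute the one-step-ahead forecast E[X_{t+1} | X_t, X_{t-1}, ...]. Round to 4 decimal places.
E[X_{t+1} \mid \mathcal F_t] = 1.8400

For an AR(p) model X_t = c + sum_i phi_i X_{t-i} + eps_t, the
one-step-ahead conditional mean is
  E[X_{t+1} | X_t, ...] = c + sum_i phi_i X_{t+1-i}.
Substitute known values:
  E[X_{t+1} | ...] = (0.411) * (-3) + (0.439) * (7)
                   = 1.8400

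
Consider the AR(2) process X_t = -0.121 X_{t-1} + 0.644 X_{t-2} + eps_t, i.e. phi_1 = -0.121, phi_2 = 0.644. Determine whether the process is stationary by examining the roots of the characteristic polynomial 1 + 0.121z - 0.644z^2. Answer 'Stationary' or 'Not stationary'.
\text{Stationary}

The AR(p) characteristic polynomial is P(z) = 1 + 0.121z - 0.644z^2.
Stationarity requires all roots to lie outside the unit circle, i.e. |z| > 1 for every root.
Set 1 + (0.121) z + (-0.644) z^2 = 0, i.e. a z^2 + b z + c = 0 with a = -0.644, b = 0.121, c = 1.
Discriminant D = b^2 - 4ac = (0.121)^2 - 4*(-0.644)*1 = 0.014641 - (-2.576) = 2.590641.
D >= 0, so the roots are real: z = (-b +/- sqrt(D)) / (2a) = (-0.121 +/- 1.609547) / (-1.288).
  z_1 = (-0.121 + 1.609547) / (-1.288) = -1.1557,   |z_1| = 1.1557.
  z_2 = (-0.121 - 1.609547) / (-1.288) = 1.3436,   |z_2| = 1.3436.
Moduli of all roots: 1.1557, 1.3436.
All moduli strictly greater than 1? Yes.
Verdict: Stationary.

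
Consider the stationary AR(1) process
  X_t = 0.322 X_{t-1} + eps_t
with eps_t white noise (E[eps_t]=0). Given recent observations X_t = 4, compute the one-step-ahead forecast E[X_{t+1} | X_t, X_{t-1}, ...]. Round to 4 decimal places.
E[X_{t+1} \mid \mathcal F_t] = 1.2880

For an AR(p) model X_t = c + sum_i phi_i X_{t-i} + eps_t, the
one-step-ahead conditional mean is
  E[X_{t+1} | X_t, ...] = c + sum_i phi_i X_{t+1-i}.
Substitute known values:
  E[X_{t+1} | ...] = (0.322) * (4)
                   = 1.2880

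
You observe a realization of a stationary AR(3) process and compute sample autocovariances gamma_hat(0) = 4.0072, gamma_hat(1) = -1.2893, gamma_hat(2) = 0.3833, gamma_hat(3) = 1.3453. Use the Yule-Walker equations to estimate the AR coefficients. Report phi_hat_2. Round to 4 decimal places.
\hat\phi_{2} = 0.1230

The Yule-Walker equations for an AR(p) process read, in matrix form,
  Gamma_p phi = r_p,   with   (Gamma_p)_{ij} = gamma(|i - j|),
                       (r_p)_i = gamma(i),   i,j = 1..p.
Substitute the sample gammas (Toeplitz matrix and right-hand side of size 3):
  Gamma_p = [[4.0072, -1.2893, 0.3833], [-1.2893, 4.0072, -1.2893], [0.3833, -1.2893, 4.0072]]
  r_p     = [-1.2893, 0.3833, 1.3453]
Written out (R1..R3):
  (R1) 4.0072 phi_1 - 1.2893 phi_2 + 0.3833 phi_3 = -1.2893
  (R2) -1.2893 phi_1 + 4.0072 phi_2 - 1.2893 phi_3 = 0.3833
  (R3) 0.3833 phi_1 - 1.2893 phi_2 + 4.0072 phi_3 = 1.3453
Gaussian elimination:
  R2 <- R2 - (-1.2893/4.0072) R1 = R2 - (-0.321746) R1:  3.592373 phi_2 - 1.165975 phi_3 = -0.031527
  R3 <- R3 - (0.3833/4.0072) R1 = R3 - (0.095653) R1:  -1.165975 phi_2 + 3.970536 phi_3 = 1.468625
  R3 <- R3 - (-1.165975/3.592373) R2 = R3 - (-0.32457) R2:  3.592096 phi_3 = 1.458393
Back-substitution:
  phi_hat_3 = 1.458393 / 3.592096 = 0.406
  phi_hat_2 = (-0.031527 - (-1.165975)(0.406)) / 3.592373 = 0.122999
  phi_hat_1 = (-1.2893 - (-1.2893)(0.122999) - (0.3833)(0.406)) / 4.0072 = -0.321006
So phi_hat = [-0.3210, 0.1230, 0.4060].
Therefore phi_hat_2 = 0.1230.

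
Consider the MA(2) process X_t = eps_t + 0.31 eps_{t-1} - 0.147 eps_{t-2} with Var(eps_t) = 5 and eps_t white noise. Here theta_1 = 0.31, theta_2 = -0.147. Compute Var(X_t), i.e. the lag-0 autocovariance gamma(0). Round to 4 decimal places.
\gamma(0) = 5.5885

For an MA(q) process X_t = eps_t + sum_i theta_i eps_{t-i} with
Var(eps_t) = sigma^2, the variance is
  gamma(0) = sigma^2 * (1 + sum_i theta_i^2).
  sum_i theta_i^2 = (0.31)^2 + (-0.147)^2 = 0.0961 + 0.021609 = 0.117709.
  gamma(0) = 5 * (1 + 0.117709) = 5 * 1.117709 = 5.588545, which rounds to 5.5885.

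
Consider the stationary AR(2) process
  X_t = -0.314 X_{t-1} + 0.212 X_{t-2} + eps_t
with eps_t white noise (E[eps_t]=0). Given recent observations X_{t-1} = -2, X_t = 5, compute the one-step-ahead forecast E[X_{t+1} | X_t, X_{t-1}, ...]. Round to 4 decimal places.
E[X_{t+1} \mid \mathcal F_t] = -1.9940

For an AR(p) model X_t = c + sum_i phi_i X_{t-i} + eps_t, the
one-step-ahead conditional mean is
  E[X_{t+1} | X_t, ...] = c + sum_i phi_i X_{t+1-i}.
Substitute known values:
  E[X_{t+1} | ...] = (-0.314) * (5) + (0.212) * (-2)
                   = -1.9940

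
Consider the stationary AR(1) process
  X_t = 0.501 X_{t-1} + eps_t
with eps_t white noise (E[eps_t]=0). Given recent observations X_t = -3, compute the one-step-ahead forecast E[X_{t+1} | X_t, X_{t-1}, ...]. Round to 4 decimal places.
E[X_{t+1} \mid \mathcal F_t] = -1.5030

For an AR(p) model X_t = c + sum_i phi_i X_{t-i} + eps_t, the
one-step-ahead conditional mean is
  E[X_{t+1} | X_t, ...] = c + sum_i phi_i X_{t+1-i}.
Substitute known values:
  E[X_{t+1} | ...] = (0.501) * (-3)
                   = -1.5030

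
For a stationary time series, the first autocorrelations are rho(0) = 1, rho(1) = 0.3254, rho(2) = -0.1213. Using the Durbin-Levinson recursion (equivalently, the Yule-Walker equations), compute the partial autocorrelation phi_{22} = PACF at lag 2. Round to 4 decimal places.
\phi_{22} = -0.2541

The PACF at lag k is phi_{kk}, the last component of the solution
to the Yule-Walker system G_k phi = r_k where
  (G_k)_{ij} = rho(|i - j|), (r_k)_i = rho(i), i,j = 1..k.
Equivalently, Durbin-Levinson gives phi_{kk} iteratively:
  phi_{11} = rho(1)
  phi_{kk} = [rho(k) - sum_{j=1..k-1} phi_{k-1,j} rho(k-j)]
            / [1 - sum_{j=1..k-1} phi_{k-1,j} rho(j)],
  phi_{k,j} = phi_{k-1,j} - phi_{kk} phi_{k-1,k-j},  j = 1..k-1.
Step k = 1:
  phi_11 = rho(1) = 0.3254.
Step k = 2:
  phi_22 = [rho(2) - phi_11 rho(1)] / [1 - phi_11 rho(1)] = [-0.1213 - (0.3254)(0.3254)] / [1 - (0.3254)(0.3254)]
         = -0.22718516 / 0.89411484 = -0.2541.
Therefore phi_{22} = -0.2541.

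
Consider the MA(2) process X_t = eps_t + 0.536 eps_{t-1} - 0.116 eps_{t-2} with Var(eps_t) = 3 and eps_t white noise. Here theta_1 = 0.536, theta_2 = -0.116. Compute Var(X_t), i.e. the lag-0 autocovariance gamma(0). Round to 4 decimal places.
\gamma(0) = 3.9023

For an MA(q) process X_t = eps_t + sum_i theta_i eps_{t-i} with
Var(eps_t) = sigma^2, the variance is
  gamma(0) = sigma^2 * (1 + sum_i theta_i^2).
  sum_i theta_i^2 = (0.536)^2 + (-0.116)^2 = 0.287296 + 0.013456 = 0.300752.
  gamma(0) = 3 * (1 + 0.300752) = 3 * 1.300752 = 3.902256, which rounds to 3.9023.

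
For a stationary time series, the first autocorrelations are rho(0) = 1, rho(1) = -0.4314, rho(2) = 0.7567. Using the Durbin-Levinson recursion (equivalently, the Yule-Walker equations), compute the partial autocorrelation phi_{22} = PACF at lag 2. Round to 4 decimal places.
\phi_{22} = 0.7011

The PACF at lag k is phi_{kk}, the last component of the solution
to the Yule-Walker system G_k phi = r_k where
  (G_k)_{ij} = rho(|i - j|), (r_k)_i = rho(i), i,j = 1..k.
Equivalently, Durbin-Levinson gives phi_{kk} iteratively:
  phi_{11} = rho(1)
  phi_{kk} = [rho(k) - sum_{j=1..k-1} phi_{k-1,j} rho(k-j)]
            / [1 - sum_{j=1..k-1} phi_{k-1,j} rho(j)],
  phi_{k,j} = phi_{k-1,j} - phi_{kk} phi_{k-1,k-j},  j = 1..k-1.
Step k = 1:
  phi_11 = rho(1) = -0.4314.
Step k = 2:
  phi_22 = [rho(2) - phi_11 rho(1)] / [1 - phi_11 rho(1)] = [0.7567 - (-0.4314)(-0.4314)] / [1 - (-0.4314)(-0.4314)]
         = 0.57059404 / 0.81389404 = 0.7011.
Therefore phi_{22} = 0.7011.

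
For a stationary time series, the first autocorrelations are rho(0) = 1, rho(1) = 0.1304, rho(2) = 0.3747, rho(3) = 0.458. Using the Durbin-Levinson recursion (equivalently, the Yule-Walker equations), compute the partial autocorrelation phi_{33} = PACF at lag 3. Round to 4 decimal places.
\phi_{33} = 0.4449

The PACF at lag k is phi_{kk}, the last component of the solution
to the Yule-Walker system G_k phi = r_k where
  (G_k)_{ij} = rho(|i - j|), (r_k)_i = rho(i), i,j = 1..k.
Equivalently, Durbin-Levinson gives phi_{kk} iteratively:
  phi_{11} = rho(1)
  phi_{kk} = [rho(k) - sum_{j=1..k-1} phi_{k-1,j} rho(k-j)]
            / [1 - sum_{j=1..k-1} phi_{k-1,j} rho(j)],
  phi_{k,j} = phi_{k-1,j} - phi_{kk} phi_{k-1,k-j},  j = 1..k-1.
Step k = 1:
  phi_11 = rho(1) = 0.1304.
Step k = 2:
  phi_22 = [rho(2) - phi_11 rho(1)] / [1 - phi_11 rho(1)] = [0.3747 - (0.1304)(0.1304)] / [1 - (0.1304)(0.1304)]
         = 0.35769584 / 0.98299584 = 0.363883.
  Update: phi_21 = phi_11 - phi_22 phi_11 = 0.1304 - (0.363883)(0.1304) = 0.08295.
Step k = 3:
  phi_33 = [rho(3) - phi_21 rho(2) - phi_22 rho(1)] / [1 - phi_21 rho(1) - phi_22 rho(2)]
    numerator   = 0.458 - (0.08295)(0.3747) - (0.363883)(0.1304) = 0.37946839
    denominator = 1 - (0.08295)(0.1304) - (0.363883)(0.3747) = 0.85283627
  phi_33 = 0.37946839 / 0.85283627 = 0.4449.
Therefore phi_{33} = 0.4449.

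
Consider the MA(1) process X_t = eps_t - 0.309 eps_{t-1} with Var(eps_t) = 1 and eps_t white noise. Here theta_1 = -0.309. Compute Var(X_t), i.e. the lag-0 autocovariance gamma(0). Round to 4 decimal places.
\gamma(0) = 1.0955

For an MA(q) process X_t = eps_t + sum_i theta_i eps_{t-i} with
Var(eps_t) = sigma^2, the variance is
  gamma(0) = sigma^2 * (1 + sum_i theta_i^2).
  sum_i theta_i^2 = (-0.309)^2 = 0.095481.
  gamma(0) = 1 * (1 + 0.095481) = 1 * 1.095481 = 1.095481, which rounds to 1.0955.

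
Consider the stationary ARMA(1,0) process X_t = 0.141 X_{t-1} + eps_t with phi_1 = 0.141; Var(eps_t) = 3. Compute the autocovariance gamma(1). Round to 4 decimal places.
\gamma(1) = 0.4316

Multiply the model equation by X_{t-k} and take expectations. With theta_0 = psi_0 = 1 and psi_j the MA(infinity) weights, this gives
  gamma(k) - sum_i phi_i gamma(k-i) = c_k,
  c_k = sigma^2 * sum_{j=k..q} theta_j psi_{j-k}   (c_k = 0 for k > q),
using gamma(-m) = gamma(m).
Pure AR (q = 0): c_0 = sigma^2 = 3, c_k = 0 for k >= 1.
Equations for k = 0 and k = 1 (AR order 1):
  gamma(0) = phi_1 gamma(1) + c_0
  gamma(1) = phi_1 gamma(0) + c_1
Substituting the second into the first: gamma(0) (1 - phi_1^2) = c_0 + phi_1 c_1, so
  gamma(0) = c_0 / (1 - phi_1^2) = 3 / (1 - (0.141)^2) = 3 / 0.980119 = 3.060853.
  gamma(1) = phi_1 gamma(0) = (0.141)(3.060853) = 0.43158.
Therefore gamma(1) = 0.4316 (to 4 decimal places).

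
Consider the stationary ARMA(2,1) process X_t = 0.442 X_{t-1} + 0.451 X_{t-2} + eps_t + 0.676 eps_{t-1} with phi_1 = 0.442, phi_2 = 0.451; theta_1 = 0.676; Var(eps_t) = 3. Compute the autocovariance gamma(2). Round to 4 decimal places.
\gamma(2) = 23.6180

Multiply the model equation by X_{t-k} and take expectations. With theta_0 = psi_0 = 1 and psi_j the MA(infinity) weights, this gives
  gamma(k) - sum_i phi_i gamma(k-i) = c_k,
  c_k = sigma^2 * sum_{j=k..q} theta_j psi_{j-k}   (c_k = 0 for k > q),
using gamma(-m) = gamma(m).
psi-weights needed (psi_j = theta_j + sum_i phi_i psi_{j-i}):
  psi_1 = theta_1 + phi_1 = 0.676 + (0.442) = 1.118
Right-hand sides:
  c_0 = sigma^2 (1 + theta_1 psi_1) = 3 * (1 + (0.676)(1.118)) = 3 * 1.755768 = 5.267304
  c_1 = sigma^2 theta_1 = 3 * (0.676) = 2.028
  c_2 = 0
Equations for k = 0, 1, 2 (AR order 2, c_2 = 0):
  (E0) gamma(0) = phi_1 gamma(1) + phi_2 gamma(2) + c_0
  (E1) gamma(1) = phi_1 gamma(0) + phi_2 gamma(1) + c_1
  (E2) gamma(2) = phi_1 gamma(1) + phi_2 gamma(0)
From (E1): gamma(1) = A gamma(0) + B with
  A = phi_1 / (1 - phi_2) = 0.442 / 0.549 = 0.8051,   B = c_1 / (1 - phi_2) = 2.028 / 0.549 = 3.693989.
Insert (E2) into (E0): gamma(0) (1 - phi_2^2) = phi_1 (1 + phi_2) gamma(1) + c_0.
  phi_1 (1 + phi_2) = (0.442)(1.451) = 0.641342,   1 - phi_2^2 = 0.796599.
Replace gamma(1) by A gamma(0) + B and collect gamma(0):
  gamma(0) [0.796599 - (0.641342)(0.8051)] = (0.641342)(3.693989) + 5.267304
  gamma(0) * 0.280254 = 7.636414
  gamma(0) = 7.636414 / 0.280254 = 27.248148.
  gamma(1) = A gamma(0) + B = (0.8051)(27.248148) + (3.693989) = 25.631478.
  gamma(2) = phi_1 gamma(1) + phi_2 gamma(0) = (0.442)(25.631478) + (0.451)(27.248148) = 23.618028.
Therefore gamma(2) = 23.6180 (to 4 decimal places).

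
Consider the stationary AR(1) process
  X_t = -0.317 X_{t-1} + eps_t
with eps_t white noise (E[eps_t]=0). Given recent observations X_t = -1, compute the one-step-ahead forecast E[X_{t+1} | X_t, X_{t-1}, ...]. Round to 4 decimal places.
E[X_{t+1} \mid \mathcal F_t] = 0.3170

For an AR(p) model X_t = c + sum_i phi_i X_{t-i} + eps_t, the
one-step-ahead conditional mean is
  E[X_{t+1} | X_t, ...] = c + sum_i phi_i X_{t+1-i}.
Substitute known values:
  E[X_{t+1} | ...] = (-0.317) * (-1)
                   = 0.3170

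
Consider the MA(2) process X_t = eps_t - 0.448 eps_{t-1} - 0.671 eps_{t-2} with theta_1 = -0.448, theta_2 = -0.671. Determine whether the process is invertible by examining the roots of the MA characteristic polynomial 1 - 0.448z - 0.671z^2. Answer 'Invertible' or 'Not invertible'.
\text{Not invertible}

The MA(q) characteristic polynomial is P(z) = 1 - 0.448z - 0.671z^2.
Invertibility requires all roots to lie outside the unit circle, i.e. |z| > 1 for every root.
Set 1 + (-0.448) z + (-0.671) z^2 = 0, i.e. a z^2 + b z + c = 0 with a = -0.671, b = -0.448, c = 1.
Discriminant D = b^2 - 4ac = (-0.448)^2 - 4*(-0.671)*1 = 0.200704 - (-2.684) = 2.884704.
D >= 0, so the roots are real: z = (-b +/- sqrt(D)) / (2a) = (0.448 +/- 1.698442) / (-1.342).
  z_1 = (0.448 + 1.698442) / (-1.342) = -1.5994,   |z_1| = 1.5994.
  z_2 = (0.448 - 1.698442) / (-1.342) = 0.9318,   |z_2| = 0.9318.
Moduli of all roots: 1.5994, 0.9318.
All moduli strictly greater than 1? No.
Verdict: Not invertible.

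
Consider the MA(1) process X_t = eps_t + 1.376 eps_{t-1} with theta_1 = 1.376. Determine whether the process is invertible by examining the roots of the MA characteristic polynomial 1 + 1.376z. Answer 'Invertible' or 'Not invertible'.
\text{Not invertible}

The MA(q) characteristic polynomial is P(z) = 1 + 1.376z.
Invertibility requires all roots to lie outside the unit circle, i.e. |z| > 1 for every root.
This is linear in z: 1 + (1.376) z = 0  =>  z = -1/(1.376) = -0.726744,  |z| = 0.726744.
Moduli of all roots: 0.7267.
All moduli strictly greater than 1? No.
Verdict: Not invertible.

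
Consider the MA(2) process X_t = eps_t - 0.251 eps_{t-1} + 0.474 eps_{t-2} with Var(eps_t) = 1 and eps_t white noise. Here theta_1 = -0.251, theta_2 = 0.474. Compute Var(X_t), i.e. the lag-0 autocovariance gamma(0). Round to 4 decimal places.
\gamma(0) = 1.2877

For an MA(q) process X_t = eps_t + sum_i theta_i eps_{t-i} with
Var(eps_t) = sigma^2, the variance is
  gamma(0) = sigma^2 * (1 + sum_i theta_i^2).
  sum_i theta_i^2 = (-0.251)^2 + (0.474)^2 = 0.063001 + 0.224676 = 0.287677.
  gamma(0) = 1 * (1 + 0.287677) = 1 * 1.287677 = 1.287677, which rounds to 1.2877.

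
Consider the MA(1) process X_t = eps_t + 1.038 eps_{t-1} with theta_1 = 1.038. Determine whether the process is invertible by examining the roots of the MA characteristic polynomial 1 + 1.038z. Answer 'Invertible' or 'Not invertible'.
\text{Not invertible}

The MA(q) characteristic polynomial is P(z) = 1 + 1.038z.
Invertibility requires all roots to lie outside the unit circle, i.e. |z| > 1 for every root.
This is linear in z: 1 + (1.038) z = 0  =>  z = -1/(1.038) = -0.963391,  |z| = 0.963391.
Moduli of all roots: 0.9634.
All moduli strictly greater than 1? No.
Verdict: Not invertible.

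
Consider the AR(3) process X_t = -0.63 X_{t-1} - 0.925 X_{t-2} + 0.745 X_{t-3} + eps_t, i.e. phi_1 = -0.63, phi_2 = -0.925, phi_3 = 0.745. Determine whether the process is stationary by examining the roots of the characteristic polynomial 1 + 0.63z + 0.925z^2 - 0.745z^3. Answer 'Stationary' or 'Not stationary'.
\text{Not stationary}

The AR(p) characteristic polynomial is P(z) = 1 + 0.63z + 0.925z^2 - 0.745z^3.
Stationarity requires all roots to lie outside the unit circle, i.e. |z| > 1 for every root.
Degree 3: look for a simple real root z0 first, then factor out (1 - z/z0) and solve the remaining quadratic.
Testing z0 = 2: P(2) = 1 + (0.63)(2) + (0.925)(2)^2 + (-0.745)(2)^3
  = 1 + (1.26) + (3.7) + (-5.96) = 0.  So z_0 = 2 is a root, |z_0| = 2.
Divide out the factor (1 - 0.5 z) = (1 - z/z0) (since 1/z0 = 0.5):
  P(z) = (1 - 0.5 z)(1 + (1.13) z + (1.49) z^2)
  [check: z-coef 1.13 - (0.5) = 0.63; z^2-coef 1.49 - (0.5)(1.13) = 0.925; z^3-coef -(0.5)(1.49) = -0.745.]
Remaining roots from the quadratic factor 1 + (1.13) z + (1.49) z^2:
  Set 1 + (1.13) z + (1.49) z^2 = 0, i.e. a z^2 + b z + c = 0 with a = 1.49, b = 1.13, c = 1.
  Discriminant D = b^2 - 4ac = (1.13)^2 - 4*(1.49)*1 = 1.2769 - (5.96) = -4.6831.
  D < 0, so the roots are the complex-conjugate pair z = (-b +/- i sqrt(-D)) / (2a) = -0.3792 +/- 0.7262i.
  For a conjugate pair |z|^2 = z * conj(z) = (product of roots) = c/a = 1/(1.49) = 0.671141, so |z| = sqrt(0.671141) = 0.8192 for both roots.
Moduli of all roots: 2.0000, 0.8192, 0.8192.
All moduli strictly greater than 1? No.
Verdict: Not stationary.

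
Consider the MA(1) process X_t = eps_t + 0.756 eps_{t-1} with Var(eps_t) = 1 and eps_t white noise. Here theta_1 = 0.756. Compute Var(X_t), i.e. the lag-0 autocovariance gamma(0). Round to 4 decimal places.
\gamma(0) = 1.5715

For an MA(q) process X_t = eps_t + sum_i theta_i eps_{t-i} with
Var(eps_t) = sigma^2, the variance is
  gamma(0) = sigma^2 * (1 + sum_i theta_i^2).
  sum_i theta_i^2 = (0.756)^2 = 0.571536.
  gamma(0) = 1 * (1 + 0.571536) = 1 * 1.571536 = 1.571536, which rounds to 1.5715.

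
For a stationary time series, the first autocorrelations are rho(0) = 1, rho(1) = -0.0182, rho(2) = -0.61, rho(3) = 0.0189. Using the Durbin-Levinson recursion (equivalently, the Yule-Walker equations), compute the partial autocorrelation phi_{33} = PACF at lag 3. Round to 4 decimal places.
\phi_{33} = -0.0161

The PACF at lag k is phi_{kk}, the last component of the solution
to the Yule-Walker system G_k phi = r_k where
  (G_k)_{ij} = rho(|i - j|), (r_k)_i = rho(i), i,j = 1..k.
Equivalently, Durbin-Levinson gives phi_{kk} iteratively:
  phi_{11} = rho(1)
  phi_{kk} = [rho(k) - sum_{j=1..k-1} phi_{k-1,j} rho(k-j)]
            / [1 - sum_{j=1..k-1} phi_{k-1,j} rho(j)],
  phi_{k,j} = phi_{k-1,j} - phi_{kk} phi_{k-1,k-j},  j = 1..k-1.
Step k = 1:
  phi_11 = rho(1) = -0.0182.
Step k = 2:
  phi_22 = [rho(2) - phi_11 rho(1)] / [1 - phi_11 rho(1)] = [-0.61 - (-0.0182)(-0.0182)] / [1 - (-0.0182)(-0.0182)]
         = -0.61033124 / 0.99966876 = -0.610533.
  Update: phi_21 = phi_11 - phi_22 phi_11 = -0.0182 - (-0.610533)(-0.0182) = -0.029312.
Step k = 3:
  phi_33 = [rho(3) - phi_21 rho(2) - phi_22 rho(1)] / [1 - phi_21 rho(1) - phi_22 rho(2)]
    numerator   = 0.0189 - (-0.029312)(-0.61) - (-0.610533)(-0.0182) = -0.01009185
    denominator = 1 - (-0.029312)(-0.0182) - (-0.610533)(-0.61) = 0.62704111
  phi_33 = -0.01009185 / 0.62704111 = -0.0161.
Therefore phi_{33} = -0.0161.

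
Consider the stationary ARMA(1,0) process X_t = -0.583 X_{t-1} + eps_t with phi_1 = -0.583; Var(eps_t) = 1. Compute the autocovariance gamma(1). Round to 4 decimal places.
\gamma(1) = -0.8832

Multiply the model equation by X_{t-k} and take expectations. With theta_0 = psi_0 = 1 and psi_j the MA(infinity) weights, this gives
  gamma(k) - sum_i phi_i gamma(k-i) = c_k,
  c_k = sigma^2 * sum_{j=k..q} theta_j psi_{j-k}   (c_k = 0 for k > q),
using gamma(-m) = gamma(m).
Pure AR (q = 0): c_0 = sigma^2 = 1, c_k = 0 for k >= 1.
Equations for k = 0 and k = 1 (AR order 1):
  gamma(0) = phi_1 gamma(1) + c_0
  gamma(1) = phi_1 gamma(0) + c_1
Substituting the second into the first: gamma(0) (1 - phi_1^2) = c_0 + phi_1 c_1, so
  gamma(0) = c_0 / (1 - phi_1^2) = 1 / (1 - (-0.583)^2) = 1 / 0.660111 = 1.514897.
  gamma(1) = phi_1 gamma(0) = (-0.583)(1.514897) = -0.883185.
Therefore gamma(1) = -0.8832 (to 4 decimal places).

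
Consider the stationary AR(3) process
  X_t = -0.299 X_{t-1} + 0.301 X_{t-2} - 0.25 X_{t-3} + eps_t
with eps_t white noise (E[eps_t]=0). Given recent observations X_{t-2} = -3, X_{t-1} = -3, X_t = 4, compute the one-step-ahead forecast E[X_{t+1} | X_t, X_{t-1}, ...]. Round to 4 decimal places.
E[X_{t+1} \mid \mathcal F_t] = -1.3490

For an AR(p) model X_t = c + sum_i phi_i X_{t-i} + eps_t, the
one-step-ahead conditional mean is
  E[X_{t+1} | X_t, ...] = c + sum_i phi_i X_{t+1-i}.
Substitute known values:
  E[X_{t+1} | ...] = (-0.299) * (4) + (0.301) * (-3) + (-0.25) * (-3)
                   = -1.3490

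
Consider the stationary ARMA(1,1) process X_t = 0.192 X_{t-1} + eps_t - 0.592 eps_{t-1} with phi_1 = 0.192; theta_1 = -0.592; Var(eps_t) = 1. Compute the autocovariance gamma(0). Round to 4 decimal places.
\gamma(0) = 1.1661

Multiply the model equation by X_{t-k} and take expectations. With theta_0 = psi_0 = 1 and psi_j the MA(infinity) weights, this gives
  gamma(k) - sum_i phi_i gamma(k-i) = c_k,
  c_k = sigma^2 * sum_{j=k..q} theta_j psi_{j-k}   (c_k = 0 for k > q),
using gamma(-m) = gamma(m).
psi-weights needed (psi_j = theta_j + sum_i phi_i psi_{j-i}):
  psi_1 = theta_1 + phi_1 = -0.592 + (0.192) = -0.4
Right-hand sides:
  c_0 = sigma^2 (1 + theta_1 psi_1) = 1 * (1 + (-0.592)(-0.4)) = 1 * 1.2368 = 1.2368
  c_1 = sigma^2 theta_1 = 1 * (-0.592) = -0.592
  c_2 = 0
Equations for k = 0 and k = 1 (AR order 1):
  gamma(0) = phi_1 gamma(1) + c_0
  gamma(1) = phi_1 gamma(0) + c_1
Substituting the second into the first: gamma(0) (1 - phi_1^2) = c_0 + phi_1 c_1, so
  gamma(0) = (c_0 + phi_1 c_1) / (1 - phi_1^2) = (1.2368 + (0.192)(-0.592)) / (1 - (0.192)^2) = 1.123136 / 0.963136 = 1.166124.
Therefore gamma(0) = 1.1661 (to 4 decimal places).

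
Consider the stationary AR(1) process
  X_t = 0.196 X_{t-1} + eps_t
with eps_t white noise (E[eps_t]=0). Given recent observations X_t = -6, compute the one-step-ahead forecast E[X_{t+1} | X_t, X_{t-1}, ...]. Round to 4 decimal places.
E[X_{t+1} \mid \mathcal F_t] = -1.1760

For an AR(p) model X_t = c + sum_i phi_i X_{t-i} + eps_t, the
one-step-ahead conditional mean is
  E[X_{t+1} | X_t, ...] = c + sum_i phi_i X_{t+1-i}.
Substitute known values:
  E[X_{t+1} | ...] = (0.196) * (-6)
                   = -1.1760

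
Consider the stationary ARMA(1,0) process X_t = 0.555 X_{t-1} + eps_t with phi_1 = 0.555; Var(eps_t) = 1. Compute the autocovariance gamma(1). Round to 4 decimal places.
\gamma(1) = 0.8021

Multiply the model equation by X_{t-k} and take expectations. With theta_0 = psi_0 = 1 and psi_j the MA(infinity) weights, this gives
  gamma(k) - sum_i phi_i gamma(k-i) = c_k,
  c_k = sigma^2 * sum_{j=k..q} theta_j psi_{j-k}   (c_k = 0 for k > q),
using gamma(-m) = gamma(m).
Pure AR (q = 0): c_0 = sigma^2 = 1, c_k = 0 for k >= 1.
Equations for k = 0 and k = 1 (AR order 1):
  gamma(0) = phi_1 gamma(1) + c_0
  gamma(1) = phi_1 gamma(0) + c_1
Substituting the second into the first: gamma(0) (1 - phi_1^2) = c_0 + phi_1 c_1, so
  gamma(0) = c_0 / (1 - phi_1^2) = 1 / (1 - (0.555)^2) = 1 / 0.691975 = 1.445139.
  gamma(1) = phi_1 gamma(0) = (0.555)(1.445139) = 0.802052.
Therefore gamma(1) = 0.8021 (to 4 decimal places).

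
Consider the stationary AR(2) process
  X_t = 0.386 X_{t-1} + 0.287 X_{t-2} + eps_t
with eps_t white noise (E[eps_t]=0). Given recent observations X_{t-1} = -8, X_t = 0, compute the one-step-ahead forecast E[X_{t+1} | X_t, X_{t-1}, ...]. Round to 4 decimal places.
E[X_{t+1} \mid \mathcal F_t] = -2.2960

For an AR(p) model X_t = c + sum_i phi_i X_{t-i} + eps_t, the
one-step-ahead conditional mean is
  E[X_{t+1} | X_t, ...] = c + sum_i phi_i X_{t+1-i}.
Substitute known values:
  E[X_{t+1} | ...] = (0.386) * (0) + (0.287) * (-8)
                   = -2.2960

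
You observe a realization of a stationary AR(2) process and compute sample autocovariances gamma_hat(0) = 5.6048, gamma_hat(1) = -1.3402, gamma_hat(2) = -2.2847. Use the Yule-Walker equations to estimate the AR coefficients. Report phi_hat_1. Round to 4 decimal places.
\hat\phi_{1} = -0.3570

The Yule-Walker equations for an AR(p) process read, in matrix form,
  Gamma_p phi = r_p,   with   (Gamma_p)_{ij} = gamma(|i - j|),
                       (r_p)_i = gamma(i),   i,j = 1..p.
Substitute the sample gammas (Toeplitz matrix and right-hand side of size 2):
  Gamma_p = [[5.6048, -1.3402], [-1.3402, 5.6048]]
  r_p     = [-1.3402, -2.2847]
Written out:
  5.6048 phi_1 - 1.3402 phi_2 = -1.3402
  -1.3402 phi_1 + 5.6048 phi_2 = -2.2847
Solve by Cramer's rule:
  det = gamma(0)^2 - gamma(1)^2 = (5.6048)^2 - (-1.3402)^2 = 31.41378304 - 1.79613604 = 29.617647
  phi_hat_1 = [gamma(1) gamma(0) - gamma(1) gamma(2)] / det = [(-1.3402)(5.6048) - (-1.3402)(-2.2847)] / 29.617647 = -10.5735079 / 29.617647 = -0.357
  phi_hat_2 = [gamma(0) gamma(2) - gamma(1)^2] / det = [(5.6048)(-2.2847) - (-1.3402)^2] / 29.617647 = -14.6014226 / 29.617647 = -0.493
So phi_hat = [-0.3570, -0.4930].
Therefore phi_hat_1 = -0.3570.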